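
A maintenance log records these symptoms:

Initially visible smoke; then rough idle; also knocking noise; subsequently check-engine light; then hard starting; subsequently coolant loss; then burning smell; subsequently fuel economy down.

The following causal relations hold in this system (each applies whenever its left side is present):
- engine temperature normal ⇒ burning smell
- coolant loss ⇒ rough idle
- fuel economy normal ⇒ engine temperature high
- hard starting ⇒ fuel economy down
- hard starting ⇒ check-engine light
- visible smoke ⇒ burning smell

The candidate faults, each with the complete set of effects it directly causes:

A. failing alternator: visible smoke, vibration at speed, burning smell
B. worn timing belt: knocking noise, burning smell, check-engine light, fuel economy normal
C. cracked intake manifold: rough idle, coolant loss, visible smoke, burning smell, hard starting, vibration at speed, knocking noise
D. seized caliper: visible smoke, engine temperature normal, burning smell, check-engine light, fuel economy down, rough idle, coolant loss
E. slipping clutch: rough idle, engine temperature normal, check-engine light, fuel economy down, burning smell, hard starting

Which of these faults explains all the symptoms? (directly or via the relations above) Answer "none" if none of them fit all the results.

Per-candidate check:
(A) failing alternator — visible smoke ✓; rough idle ✗; knocking noise ✗; check-engine light ✗; hard starting ✗; coolant loss ✗; burning smell ✓; fuel economy down ✗
(B) worn timing belt — fails on visible smoke, rough idle, hard starting, coolant loss, fuel economy down (predicts fuel economy normal, not fuel economy down)
(C) cracked intake manifold — visible smoke ✓; rough idle ✓; knocking noise ✓; check-engine light ✓ (via hard starting → check-engine light); hard starting ✓; coolant loss ✓; burning smell ✓; fuel economy down ✓ (via hard starting → fuel economy down)
(D) seized caliper — does not account for knocking noise, hard starting
(E) slipping clutch — does not account for visible smoke, knocking noise, coolant loss
(C) alone accounts for all the evidence.

C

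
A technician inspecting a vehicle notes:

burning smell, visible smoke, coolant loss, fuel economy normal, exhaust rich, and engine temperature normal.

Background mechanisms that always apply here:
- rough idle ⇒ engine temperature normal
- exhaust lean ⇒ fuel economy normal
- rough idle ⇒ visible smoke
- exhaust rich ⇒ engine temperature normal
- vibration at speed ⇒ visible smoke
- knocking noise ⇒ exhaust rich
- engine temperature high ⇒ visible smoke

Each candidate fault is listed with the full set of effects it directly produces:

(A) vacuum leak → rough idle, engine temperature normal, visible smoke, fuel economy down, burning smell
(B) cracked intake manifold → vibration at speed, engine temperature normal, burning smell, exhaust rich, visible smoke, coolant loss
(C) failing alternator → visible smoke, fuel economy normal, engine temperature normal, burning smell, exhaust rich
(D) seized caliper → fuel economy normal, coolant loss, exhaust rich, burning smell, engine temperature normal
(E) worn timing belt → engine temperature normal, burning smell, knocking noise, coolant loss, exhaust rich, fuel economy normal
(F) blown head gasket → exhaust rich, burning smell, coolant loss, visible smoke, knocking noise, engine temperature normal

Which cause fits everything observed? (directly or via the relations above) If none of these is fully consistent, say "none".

none

Per-candidate check:
(A) vacuum leak — fails on coolant loss, fuel economy normal, exhaust rich (predicts fuel economy down, not fuel economy normal)
(B) cracked intake manifold — does not account for fuel economy normal
(C) failing alternator — burning smell match; visible smoke match; coolant loss miss; fuel economy normal match; exhaust rich match; engine temperature normal match
(D) seized caliper — burning smell match; visible smoke miss; coolant loss match; fuel economy normal match; exhaust rich match; engine temperature normal match
(E) worn timing belt — burning smell match; visible smoke miss; coolant loss match; fuel economy normal match; exhaust rich match; engine temperature normal match
(F) blown head gasket — does not account for fuel economy normal
None of the listed candidates fits everything.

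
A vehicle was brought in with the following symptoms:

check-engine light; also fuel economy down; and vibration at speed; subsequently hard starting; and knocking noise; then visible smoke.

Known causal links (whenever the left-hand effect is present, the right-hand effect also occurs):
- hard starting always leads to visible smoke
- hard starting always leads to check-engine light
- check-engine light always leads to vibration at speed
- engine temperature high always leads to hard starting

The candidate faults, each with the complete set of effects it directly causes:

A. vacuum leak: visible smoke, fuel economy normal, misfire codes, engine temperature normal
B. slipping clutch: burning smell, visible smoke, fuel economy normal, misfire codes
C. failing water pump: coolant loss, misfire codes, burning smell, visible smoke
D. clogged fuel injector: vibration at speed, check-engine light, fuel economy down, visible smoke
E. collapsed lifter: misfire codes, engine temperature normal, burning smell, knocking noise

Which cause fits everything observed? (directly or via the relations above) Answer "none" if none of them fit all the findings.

none

For each candidate, compare predicted effects to what was observed:
(A) vacuum leak — check-engine light ✗; fuel economy down ✗; vibration at speed ✗; hard starting ✗; knocking noise ✗; visible smoke ✓
(B) slipping clutch — fails on check-engine light, fuel economy down, vibration at speed, hard starting, knocking noise (predicts fuel economy normal, not fuel economy down)
(C) failing water pump — check-engine light ✗; fuel economy down ✗; vibration at speed ✗; hard starting ✗; knocking noise ✗; visible smoke ✓
(D) clogged fuel injector — does not account for hard starting, knocking noise
(E) collapsed lifter — does not account for check-engine light, fuel economy down, vibration at speed, hard starting, visible smoke
No candidate is consistent with all observations.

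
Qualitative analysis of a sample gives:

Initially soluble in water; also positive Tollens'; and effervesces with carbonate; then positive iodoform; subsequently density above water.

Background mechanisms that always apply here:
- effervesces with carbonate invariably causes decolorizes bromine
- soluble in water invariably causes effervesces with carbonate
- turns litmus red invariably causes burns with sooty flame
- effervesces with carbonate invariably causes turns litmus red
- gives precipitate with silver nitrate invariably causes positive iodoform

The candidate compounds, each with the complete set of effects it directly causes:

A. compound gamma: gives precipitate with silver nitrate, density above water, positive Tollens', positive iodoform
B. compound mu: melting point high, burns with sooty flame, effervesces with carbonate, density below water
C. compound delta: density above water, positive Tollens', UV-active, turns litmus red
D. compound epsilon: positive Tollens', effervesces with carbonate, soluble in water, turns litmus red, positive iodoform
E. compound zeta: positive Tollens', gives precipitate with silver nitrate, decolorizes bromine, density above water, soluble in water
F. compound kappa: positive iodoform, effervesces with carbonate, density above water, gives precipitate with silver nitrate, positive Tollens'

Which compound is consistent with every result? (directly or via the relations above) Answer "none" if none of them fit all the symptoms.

For each candidate, compare predicted effects to what was observed:
(A) compound gamma — soluble in water miss; positive Tollens' match; effervesces with carbonate miss; positive iodoform match; density above water match
(B) compound mu — fails on soluble in water, positive Tollens', positive iodoform, density above water (predicts density below water, not density above water)
(C) compound delta — soluble in water miss; positive Tollens' match; effervesces with carbonate miss; positive iodoform miss; density above water match
(D) compound epsilon — soluble in water match; positive Tollens' match; effervesces with carbonate match; positive iodoform match; density above water miss
(E) compound zeta — accounts for every observation (effervesces with carbonate by soluble in water → effervesces with carbonate)
(F) compound kappa — soluble in water miss; positive Tollens' match; effervesces with carbonate match; positive iodoform match; density above water match
Only (E) is consistent with every observation.

E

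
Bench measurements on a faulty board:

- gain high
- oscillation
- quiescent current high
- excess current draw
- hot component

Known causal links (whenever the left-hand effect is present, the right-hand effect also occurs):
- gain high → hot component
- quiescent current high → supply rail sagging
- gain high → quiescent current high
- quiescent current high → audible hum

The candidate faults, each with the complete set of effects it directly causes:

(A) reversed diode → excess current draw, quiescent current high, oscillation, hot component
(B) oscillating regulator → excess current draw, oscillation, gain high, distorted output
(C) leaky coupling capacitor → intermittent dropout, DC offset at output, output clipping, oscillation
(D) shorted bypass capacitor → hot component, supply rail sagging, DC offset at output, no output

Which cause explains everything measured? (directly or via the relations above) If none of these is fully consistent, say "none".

For each candidate, compare predicted effects to what was observed:
(A) reversed diode — gain high -; oscillation +; quiescent current high +; excess current draw +; hot component +
(B) oscillating regulator — accounts for every observation (quiescent current high by gain high → quiescent current high)
(C) leaky coupling capacitor — gain high -; oscillation +; quiescent current high -; excess current draw -; hot component -
(D) shorted bypass capacitor — gain high -; oscillation -; quiescent current high -; excess current draw -; hot component +
Only (B) is consistent with every observation.

B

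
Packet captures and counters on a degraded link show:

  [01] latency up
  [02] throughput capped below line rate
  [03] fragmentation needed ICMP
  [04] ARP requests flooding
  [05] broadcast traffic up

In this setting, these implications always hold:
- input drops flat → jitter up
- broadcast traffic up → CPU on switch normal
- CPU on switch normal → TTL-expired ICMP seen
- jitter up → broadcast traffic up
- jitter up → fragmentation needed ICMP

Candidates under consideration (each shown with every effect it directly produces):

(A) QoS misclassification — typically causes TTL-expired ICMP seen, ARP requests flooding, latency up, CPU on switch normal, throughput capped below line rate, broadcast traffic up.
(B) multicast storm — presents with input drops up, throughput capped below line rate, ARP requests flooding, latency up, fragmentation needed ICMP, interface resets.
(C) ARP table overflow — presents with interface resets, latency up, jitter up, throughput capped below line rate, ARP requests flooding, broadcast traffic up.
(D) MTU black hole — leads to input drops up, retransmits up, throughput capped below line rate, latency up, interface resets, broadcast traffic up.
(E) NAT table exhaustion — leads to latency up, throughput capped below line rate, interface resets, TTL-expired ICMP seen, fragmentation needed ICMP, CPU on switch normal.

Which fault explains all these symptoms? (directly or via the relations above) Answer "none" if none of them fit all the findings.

Testing each hypothesis:
(A) QoS misclassification — does not account for fragmentation needed ICMP
(B) multicast storm — latency up match; throughput capped below line rate match; fragmentation needed ICMP match; ARP requests flooding match; broadcast traffic up miss
(C) ARP table overflow — latency up match; throughput capped below line rate match; fragmentation needed ICMP match (by jitter up → fragmentation needed ICMP); ARP requests flooding match; broadcast traffic up match
(D) MTU black hole — latency up match; throughput capped below line rate match; fragmentation needed ICMP miss; ARP requests flooding miss; broadcast traffic up match
(E) NAT table exhaustion — latency up match; throughput capped below line rate match; fragmentation needed ICMP match; ARP requests flooding miss; broadcast traffic up miss
Only (C) is consistent with every observation.

C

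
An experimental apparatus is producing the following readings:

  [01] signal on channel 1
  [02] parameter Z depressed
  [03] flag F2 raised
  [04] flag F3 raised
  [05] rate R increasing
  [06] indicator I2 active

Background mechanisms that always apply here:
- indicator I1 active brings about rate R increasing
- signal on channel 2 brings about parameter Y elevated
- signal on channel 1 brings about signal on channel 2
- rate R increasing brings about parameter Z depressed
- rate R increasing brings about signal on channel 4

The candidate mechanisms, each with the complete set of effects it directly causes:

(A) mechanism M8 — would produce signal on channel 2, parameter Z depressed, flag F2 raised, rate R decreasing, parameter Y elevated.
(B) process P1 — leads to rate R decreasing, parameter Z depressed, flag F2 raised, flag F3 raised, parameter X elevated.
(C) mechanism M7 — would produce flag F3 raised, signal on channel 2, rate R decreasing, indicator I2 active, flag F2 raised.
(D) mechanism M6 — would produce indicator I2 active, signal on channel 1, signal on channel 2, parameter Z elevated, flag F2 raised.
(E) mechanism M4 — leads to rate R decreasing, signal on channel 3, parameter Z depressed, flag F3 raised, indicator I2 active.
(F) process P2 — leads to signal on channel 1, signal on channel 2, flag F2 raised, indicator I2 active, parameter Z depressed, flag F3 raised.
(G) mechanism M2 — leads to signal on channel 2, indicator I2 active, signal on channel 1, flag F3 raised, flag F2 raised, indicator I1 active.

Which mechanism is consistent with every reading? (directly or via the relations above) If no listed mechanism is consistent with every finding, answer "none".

G

For each candidate, compare predicted effects to what was observed:
(A) mechanism M8 — fails on signal on channel 1, flag F3 raised, rate R increasing, indicator I2 active (predicts rate R decreasing, not rate R increasing)
(B) process P1 — fails on signal on channel 1, rate R increasing, indicator I2 active (predicts rate R decreasing, not rate R increasing)
(C) mechanism M7 — signal on channel 1 miss; parameter Z depressed miss; flag F2 raised match; flag F3 raised match; rate R increasing miss; indicator I2 active match
(D) mechanism M6 — signal on channel 1 match; parameter Z depressed miss; flag F2 raised match; flag F3 raised miss; rate R increasing miss; indicator I2 active match
(E) mechanism M4 — signal on channel 1 miss; parameter Z depressed match; flag F2 raised miss; flag F3 raised match; rate R increasing miss; indicator I2 active match
(F) process P2 — signal on channel 1 match; parameter Z depressed match; flag F2 raised match; flag F3 raised match; rate R increasing miss; indicator I2 active match
(G) mechanism M2 — accounts for every observation (parameter Z depressed through indicator I1 active → rate R increasing → parameter Z depressed)
(G) alone accounts for all the evidence.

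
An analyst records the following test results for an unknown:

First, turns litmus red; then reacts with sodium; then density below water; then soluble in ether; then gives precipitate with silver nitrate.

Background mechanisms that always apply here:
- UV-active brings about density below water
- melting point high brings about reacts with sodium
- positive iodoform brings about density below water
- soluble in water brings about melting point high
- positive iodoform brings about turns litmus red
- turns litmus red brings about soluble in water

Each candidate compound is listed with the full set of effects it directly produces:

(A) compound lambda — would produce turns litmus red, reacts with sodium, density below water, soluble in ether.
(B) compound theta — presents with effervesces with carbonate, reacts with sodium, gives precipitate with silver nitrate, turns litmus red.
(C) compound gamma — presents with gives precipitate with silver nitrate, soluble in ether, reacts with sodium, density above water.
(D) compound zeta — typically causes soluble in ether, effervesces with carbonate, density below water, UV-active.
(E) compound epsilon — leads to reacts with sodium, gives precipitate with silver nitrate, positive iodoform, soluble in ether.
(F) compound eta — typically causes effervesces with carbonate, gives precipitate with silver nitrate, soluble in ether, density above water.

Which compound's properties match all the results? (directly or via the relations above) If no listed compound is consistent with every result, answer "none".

Per-candidate check:
(A) compound lambda — turns litmus red yes; reacts with sodium yes; density below water yes; soluble in ether yes; gives precipitate with silver nitrate NO
(B) compound theta — does not account for density below water, soluble in ether
(C) compound gamma — fails on turns litmus red, density below water (predicts density above water, not density below water)
(D) compound zeta — turns litmus red NO; reacts with sodium NO; density below water yes; soluble in ether yes; gives precipitate with silver nitrate NO
(E) compound epsilon — turns litmus red yes (via positive iodoform → turns litmus red); reacts with sodium yes; density below water yes (via positive iodoform → density below water); soluble in ether yes; gives precipitate with silver nitrate yes
(F) compound eta — turns litmus red NO; reacts with sodium NO; density below water NO; soluble in ether yes; gives precipitate with silver nitrate yes
(E) alone accounts for all the evidence.

E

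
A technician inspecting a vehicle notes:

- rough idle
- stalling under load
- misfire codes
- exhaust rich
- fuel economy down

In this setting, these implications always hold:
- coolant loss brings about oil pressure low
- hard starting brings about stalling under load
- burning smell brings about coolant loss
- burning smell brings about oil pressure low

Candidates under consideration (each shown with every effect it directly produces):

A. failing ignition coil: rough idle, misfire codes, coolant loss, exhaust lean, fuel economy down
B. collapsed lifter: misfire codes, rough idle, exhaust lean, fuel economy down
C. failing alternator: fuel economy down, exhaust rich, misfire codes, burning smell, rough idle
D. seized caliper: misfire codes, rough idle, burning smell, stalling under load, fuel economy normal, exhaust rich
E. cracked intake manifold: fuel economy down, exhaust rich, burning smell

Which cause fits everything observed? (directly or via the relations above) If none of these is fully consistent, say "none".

For each candidate, compare predicted effects to what was observed:
(A) failing ignition coil — rough idle ✓; stalling under load ✗; misfire codes ✓; exhaust rich ✗; fuel economy down ✓
(B) collapsed lifter — fails on stalling under load, exhaust rich (predicts exhaust lean, not exhaust rich)
(C) failing alternator — rough idle ✓; stalling under load ✗; misfire codes ✓; exhaust rich ✓; fuel economy down ✓
(D) seized caliper — rough idle ✓; stalling under load ✓; misfire codes ✓; exhaust rich ✓; fuel economy down ✗
(E) cracked intake manifold — does not account for rough idle, stalling under load, misfire codes
No candidate is consistent with all observations.

none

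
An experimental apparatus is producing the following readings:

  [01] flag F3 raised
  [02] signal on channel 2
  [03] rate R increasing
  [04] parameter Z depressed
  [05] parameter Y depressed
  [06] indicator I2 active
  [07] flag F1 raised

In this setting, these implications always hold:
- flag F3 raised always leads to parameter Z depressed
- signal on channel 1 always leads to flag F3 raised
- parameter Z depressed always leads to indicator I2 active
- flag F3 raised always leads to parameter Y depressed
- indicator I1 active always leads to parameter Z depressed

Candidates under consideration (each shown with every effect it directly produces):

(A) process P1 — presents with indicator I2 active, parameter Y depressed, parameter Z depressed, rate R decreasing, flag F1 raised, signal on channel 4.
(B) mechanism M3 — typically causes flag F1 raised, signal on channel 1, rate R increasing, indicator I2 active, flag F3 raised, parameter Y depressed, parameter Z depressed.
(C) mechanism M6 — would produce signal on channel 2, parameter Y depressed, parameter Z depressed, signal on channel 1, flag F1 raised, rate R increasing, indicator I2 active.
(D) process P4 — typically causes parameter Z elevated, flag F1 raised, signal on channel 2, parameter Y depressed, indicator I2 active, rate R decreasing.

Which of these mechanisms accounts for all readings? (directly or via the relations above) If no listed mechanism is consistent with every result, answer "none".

Per-candidate check:
(A) process P1 — flag F3 raised ✗; signal on channel 2 ✗; rate R increasing ✗; parameter Z depressed ✓; parameter Y depressed ✓; indicator I2 active ✓; flag F1 raised ✓
(B) mechanism M3 — flag F3 raised ✓; signal on channel 2 ✗; rate R increasing ✓; parameter Z depressed ✓; parameter Y depressed ✓; indicator I2 active ✓; flag F1 raised ✓
(C) mechanism M6 — flag F3 raised ✓ (by signal on channel 1 → flag F3 raised); signal on channel 2 ✓; rate R increasing ✓; parameter Z depressed ✓; parameter Y depressed ✓; indicator I2 active ✓; flag F1 raised ✓
(D) process P4 — fails on flag F3 raised, rate R increasing, parameter Z depressed (predicts rate R decreasing, not rate R increasing; predicts parameter Z elevated, not parameter Z depressed)
Only (C) is consistent with every observation.

C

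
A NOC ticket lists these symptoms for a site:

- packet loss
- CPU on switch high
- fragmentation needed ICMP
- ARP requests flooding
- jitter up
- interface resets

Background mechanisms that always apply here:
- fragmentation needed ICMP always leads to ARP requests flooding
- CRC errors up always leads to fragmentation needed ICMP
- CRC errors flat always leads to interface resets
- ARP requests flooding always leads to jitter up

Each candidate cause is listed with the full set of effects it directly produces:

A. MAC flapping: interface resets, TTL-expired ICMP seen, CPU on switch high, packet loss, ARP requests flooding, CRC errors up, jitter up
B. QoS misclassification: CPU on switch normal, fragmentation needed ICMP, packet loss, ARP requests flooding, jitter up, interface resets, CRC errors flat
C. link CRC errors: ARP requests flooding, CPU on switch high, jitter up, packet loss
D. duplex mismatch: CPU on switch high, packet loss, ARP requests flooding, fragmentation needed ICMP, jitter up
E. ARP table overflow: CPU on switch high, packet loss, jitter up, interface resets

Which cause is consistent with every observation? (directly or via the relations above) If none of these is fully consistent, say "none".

For each candidate, compare predicted effects to what was observed:
(A) MAC flapping — packet loss ✓; CPU on switch high ✓; fragmentation needed ICMP ✓ (via CRC errors up → fragmentation needed ICMP); ARP requests flooding ✓; jitter up ✓; interface resets ✓
(B) QoS misclassification — fails on CPU on switch high (predicts CPU on switch normal, not CPU on switch high)
(C) link CRC errors — does not account for fragmentation needed ICMP, interface resets
(D) duplex mismatch — packet loss ✓; CPU on switch high ✓; fragmentation needed ICMP ✓; ARP requests flooding ✓; jitter up ✓; interface resets ✗
(E) ARP table overflow — does not account for fragmentation needed ICMP, ARP requests flooding
Only (A) is consistent with every observation.

A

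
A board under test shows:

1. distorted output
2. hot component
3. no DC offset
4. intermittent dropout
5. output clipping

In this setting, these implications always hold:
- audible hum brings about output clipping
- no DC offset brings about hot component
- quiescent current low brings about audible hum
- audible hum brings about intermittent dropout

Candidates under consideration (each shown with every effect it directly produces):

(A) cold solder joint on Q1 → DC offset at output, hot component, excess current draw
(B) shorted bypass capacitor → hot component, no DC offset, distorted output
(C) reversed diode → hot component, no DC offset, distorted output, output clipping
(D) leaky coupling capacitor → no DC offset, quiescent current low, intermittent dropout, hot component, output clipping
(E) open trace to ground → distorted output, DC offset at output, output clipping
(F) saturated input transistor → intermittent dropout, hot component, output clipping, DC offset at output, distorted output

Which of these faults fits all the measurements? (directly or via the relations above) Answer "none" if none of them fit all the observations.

none

For each candidate, compare predicted effects to what was observed:
(A) cold solder joint on Q1 — distorted output -; hot component +; no DC offset -; intermittent dropout -; output clipping -
(B) shorted bypass capacitor — distorted output +; hot component +; no DC offset +; intermittent dropout -; output clipping -
(C) reversed diode — distorted output +; hot component +; no DC offset +; intermittent dropout -; output clipping +
(D) leaky coupling capacitor — distorted output -; hot component +; no DC offset +; intermittent dropout +; output clipping +
(E) open trace to ground — distorted output +; hot component -; no DC offset -; intermittent dropout -; output clipping +
(F) saturated input transistor — distorted output +; hot component +; no DC offset -; intermittent dropout +; output clipping +
Every candidate fails on at least one observation.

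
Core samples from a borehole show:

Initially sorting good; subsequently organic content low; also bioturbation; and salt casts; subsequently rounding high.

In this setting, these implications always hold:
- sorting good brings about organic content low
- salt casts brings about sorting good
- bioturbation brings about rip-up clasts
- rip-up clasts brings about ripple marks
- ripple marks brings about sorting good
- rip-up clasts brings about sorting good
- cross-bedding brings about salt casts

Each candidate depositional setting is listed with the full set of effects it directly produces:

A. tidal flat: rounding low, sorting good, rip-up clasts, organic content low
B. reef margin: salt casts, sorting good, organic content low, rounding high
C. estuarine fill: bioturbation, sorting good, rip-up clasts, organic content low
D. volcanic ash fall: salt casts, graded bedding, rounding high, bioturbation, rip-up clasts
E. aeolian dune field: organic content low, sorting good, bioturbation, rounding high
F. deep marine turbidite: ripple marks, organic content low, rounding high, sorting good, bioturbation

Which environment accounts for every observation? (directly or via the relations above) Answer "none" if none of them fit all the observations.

D

Checking each candidate against the observations:
(A) tidal flat — fails on bioturbation, salt casts, rounding high (predicts rounding low, not rounding high)
(B) reef margin — does not account for bioturbation
(C) estuarine fill — sorting good yes; organic content low yes; bioturbation yes; salt casts NO; rounding high NO
(D) volcanic ash fall — accounts for every observation (sorting good through salt casts → sorting good)
(E) aeolian dune field — does not account for salt casts
(F) deep marine turbidite — does not account for salt casts
Only (D) is consistent with every observation.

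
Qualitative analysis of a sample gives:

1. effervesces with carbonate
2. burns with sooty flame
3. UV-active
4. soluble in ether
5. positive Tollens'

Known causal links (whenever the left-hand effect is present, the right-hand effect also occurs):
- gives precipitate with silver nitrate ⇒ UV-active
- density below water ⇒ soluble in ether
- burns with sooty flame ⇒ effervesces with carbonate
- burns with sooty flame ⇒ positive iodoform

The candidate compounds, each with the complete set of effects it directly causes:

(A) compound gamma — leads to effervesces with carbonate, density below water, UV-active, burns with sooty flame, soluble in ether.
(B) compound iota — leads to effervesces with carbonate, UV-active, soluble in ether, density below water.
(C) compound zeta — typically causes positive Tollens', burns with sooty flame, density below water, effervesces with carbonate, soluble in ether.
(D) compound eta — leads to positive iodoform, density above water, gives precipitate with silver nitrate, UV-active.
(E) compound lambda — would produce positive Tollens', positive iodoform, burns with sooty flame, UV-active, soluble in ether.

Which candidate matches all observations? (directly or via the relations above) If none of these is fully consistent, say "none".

Testing each hypothesis:
(A) compound gamma — effervesces with carbonate yes; burns with sooty flame yes; UV-active yes; soluble in ether yes; positive Tollens' NO
(B) compound iota — does not account for burns with sooty flame, positive Tollens'
(C) compound zeta — effervesces with carbonate yes; burns with sooty flame yes; UV-active NO; soluble in ether yes; positive Tollens' yes
(D) compound eta — effervesces with carbonate NO; burns with sooty flame NO; UV-active yes; soluble in ether NO; positive Tollens' NO
(E) compound lambda — accounts for every observation (effervesces with carbonate via burns with sooty flame → effervesces with carbonate)
(E) alone accounts for all the evidence.

E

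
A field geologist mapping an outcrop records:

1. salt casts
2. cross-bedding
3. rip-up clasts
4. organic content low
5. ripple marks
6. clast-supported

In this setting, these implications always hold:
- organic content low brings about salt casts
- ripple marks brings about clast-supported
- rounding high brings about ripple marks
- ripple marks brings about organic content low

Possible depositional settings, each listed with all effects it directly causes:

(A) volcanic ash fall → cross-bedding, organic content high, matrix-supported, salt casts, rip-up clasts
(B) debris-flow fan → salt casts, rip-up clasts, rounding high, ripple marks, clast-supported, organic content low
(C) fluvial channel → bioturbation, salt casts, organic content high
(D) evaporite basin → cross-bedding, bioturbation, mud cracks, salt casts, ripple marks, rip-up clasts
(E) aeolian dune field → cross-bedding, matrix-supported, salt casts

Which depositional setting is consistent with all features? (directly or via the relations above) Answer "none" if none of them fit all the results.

Per-candidate check:
(A) volcanic ash fall — salt casts match; cross-bedding match; rip-up clasts match; organic content low miss; ripple marks miss; clast-supported miss
(B) debris-flow fan — salt casts match; cross-bedding miss; rip-up clasts match; organic content low match; ripple marks match; clast-supported match
(C) fluvial channel — salt casts match; cross-bedding miss; rip-up clasts miss; organic content low miss; ripple marks miss; clast-supported miss
(D) evaporite basin — accounts for every observation (organic content low via ripple marks → organic content low)
(E) aeolian dune field — fails on rip-up clasts, organic content low, ripple marks, clast-supported (predicts matrix-supported, not clast-supported)
(D) is the only candidate with no mismatches.

D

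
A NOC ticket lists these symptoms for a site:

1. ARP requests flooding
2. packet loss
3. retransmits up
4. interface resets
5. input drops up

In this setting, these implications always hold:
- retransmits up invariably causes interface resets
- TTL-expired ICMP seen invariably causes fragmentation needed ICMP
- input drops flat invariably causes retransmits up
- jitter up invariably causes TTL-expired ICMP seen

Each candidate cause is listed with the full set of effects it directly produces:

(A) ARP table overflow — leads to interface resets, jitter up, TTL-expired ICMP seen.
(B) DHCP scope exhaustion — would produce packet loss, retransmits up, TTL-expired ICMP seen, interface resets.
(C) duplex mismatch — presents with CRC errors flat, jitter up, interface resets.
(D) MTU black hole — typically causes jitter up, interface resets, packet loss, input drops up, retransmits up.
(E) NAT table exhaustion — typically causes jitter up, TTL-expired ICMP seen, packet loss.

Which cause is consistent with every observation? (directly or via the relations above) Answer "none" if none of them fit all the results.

none

For each candidate, compare predicted effects to what was observed:
(A) ARP table overflow — does not account for ARP requests flooding, packet loss, retransmits up, input drops up
(B) DHCP scope exhaustion — ARP requests flooding miss; packet loss match; retransmits up match; interface resets match; input drops up miss
(C) duplex mismatch — does not account for ARP requests flooding, packet loss, retransmits up, input drops up
(D) MTU black hole — does not account for ARP requests flooding
(E) NAT table exhaustion — ARP requests flooding miss; packet loss match; retransmits up miss; interface resets miss; input drops up miss
Every candidate fails on at least one observation.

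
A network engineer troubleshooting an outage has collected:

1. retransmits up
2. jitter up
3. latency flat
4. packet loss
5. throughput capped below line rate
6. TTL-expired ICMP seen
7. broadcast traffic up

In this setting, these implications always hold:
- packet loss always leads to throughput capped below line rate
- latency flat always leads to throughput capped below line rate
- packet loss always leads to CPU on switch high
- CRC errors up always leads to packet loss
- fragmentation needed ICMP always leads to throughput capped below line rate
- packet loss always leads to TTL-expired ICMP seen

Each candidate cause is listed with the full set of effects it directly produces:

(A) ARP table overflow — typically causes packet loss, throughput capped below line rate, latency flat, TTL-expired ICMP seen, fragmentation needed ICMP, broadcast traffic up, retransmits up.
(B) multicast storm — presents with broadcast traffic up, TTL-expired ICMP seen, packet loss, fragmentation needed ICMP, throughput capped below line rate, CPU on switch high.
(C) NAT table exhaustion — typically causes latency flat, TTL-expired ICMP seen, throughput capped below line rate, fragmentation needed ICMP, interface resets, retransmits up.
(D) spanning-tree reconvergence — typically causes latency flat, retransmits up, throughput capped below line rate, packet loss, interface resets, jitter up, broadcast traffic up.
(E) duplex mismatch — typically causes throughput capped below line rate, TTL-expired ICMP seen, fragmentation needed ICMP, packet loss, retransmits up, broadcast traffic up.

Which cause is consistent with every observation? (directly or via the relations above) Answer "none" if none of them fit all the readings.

D

Testing each hypothesis:
(A) ARP table overflow — does not account for jitter up
(B) multicast storm — does not account for retransmits up, jitter up, latency flat
(C) NAT table exhaustion — does not account for jitter up, packet loss, broadcast traffic up
(D) spanning-tree reconvergence — retransmits up yes; jitter up yes; latency flat yes; packet loss yes; throughput capped below line rate yes; TTL-expired ICMP seen yes (via packet loss → TTL-expired ICMP seen); broadcast traffic up yes
(E) duplex mismatch — does not account for jitter up, latency flat
(D) alone accounts for all the evidence.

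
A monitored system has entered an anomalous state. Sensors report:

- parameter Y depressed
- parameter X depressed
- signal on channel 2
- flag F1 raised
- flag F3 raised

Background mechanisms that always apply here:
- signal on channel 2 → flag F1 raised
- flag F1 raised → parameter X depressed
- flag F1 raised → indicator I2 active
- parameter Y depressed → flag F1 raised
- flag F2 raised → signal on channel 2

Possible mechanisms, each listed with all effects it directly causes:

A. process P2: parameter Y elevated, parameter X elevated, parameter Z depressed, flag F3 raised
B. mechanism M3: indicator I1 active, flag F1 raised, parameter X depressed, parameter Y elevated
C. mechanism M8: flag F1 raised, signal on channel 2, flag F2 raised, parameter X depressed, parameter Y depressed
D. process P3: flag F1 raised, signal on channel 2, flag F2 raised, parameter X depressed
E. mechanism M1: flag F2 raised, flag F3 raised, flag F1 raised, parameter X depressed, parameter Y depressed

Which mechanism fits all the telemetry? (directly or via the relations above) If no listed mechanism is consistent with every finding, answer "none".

E

Checking each candidate against the observations:
(A) process P2 — fails on parameter Y depressed, parameter X depressed, signal on channel 2, flag F1 raised (predicts parameter Y elevated, not parameter Y depressed; predicts parameter X elevated, not parameter X depressed)
(B) mechanism M3 — parameter Y depressed -; parameter X depressed +; signal on channel 2 -; flag F1 raised +; flag F3 raised -
(C) mechanism M8 — does not account for flag F3 raised
(D) process P3 — parameter Y depressed -; parameter X depressed +; signal on channel 2 +; flag F1 raised +; flag F3 raised -
(E) mechanism M1 — parameter Y depressed +; parameter X depressed +; signal on channel 2 + (via flag F2 raised → signal on channel 2); flag F1 raised +; flag F3 raised +
(E) is the only candidate with no mismatches.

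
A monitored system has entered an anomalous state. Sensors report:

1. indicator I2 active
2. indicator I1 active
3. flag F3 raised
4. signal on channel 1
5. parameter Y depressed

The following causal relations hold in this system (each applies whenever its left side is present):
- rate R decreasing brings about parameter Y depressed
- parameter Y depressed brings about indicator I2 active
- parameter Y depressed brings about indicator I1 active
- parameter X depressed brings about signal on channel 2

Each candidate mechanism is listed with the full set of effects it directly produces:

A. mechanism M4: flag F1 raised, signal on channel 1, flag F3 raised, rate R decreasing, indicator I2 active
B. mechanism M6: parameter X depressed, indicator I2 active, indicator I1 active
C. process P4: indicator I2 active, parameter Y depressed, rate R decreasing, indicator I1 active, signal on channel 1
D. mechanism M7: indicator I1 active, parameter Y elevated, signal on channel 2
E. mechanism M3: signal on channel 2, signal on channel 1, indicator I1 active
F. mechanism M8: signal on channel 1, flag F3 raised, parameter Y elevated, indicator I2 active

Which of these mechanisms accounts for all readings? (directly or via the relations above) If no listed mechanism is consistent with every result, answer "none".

A

Testing each hypothesis:
(A) mechanism M4 — indicator I2 active +; indicator I1 active + (through rate R decreasing → parameter Y depressed → indicator I1 active); flag F3 raised +; signal on channel 1 +; parameter Y depressed + (through rate R decreasing → parameter Y depressed)
(B) mechanism M6 — does not account for flag F3 raised, signal on channel 1, parameter Y depressed
(C) process P4 — does not account for flag F3 raised
(D) mechanism M7 — fails on indicator I2 active, flag F3 raised, signal on channel 1, parameter Y depressed (predicts parameter Y elevated, not parameter Y depressed)
(E) mechanism M3 — indicator I2 active -; indicator I1 active +; flag F3 raised -; signal on channel 1 +; parameter Y depressed -
(F) mechanism M8 — indicator I2 active +; indicator I1 active -; flag F3 raised +; signal on channel 1 +; parameter Y depressed -
(A) is the only candidate with no mismatches.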